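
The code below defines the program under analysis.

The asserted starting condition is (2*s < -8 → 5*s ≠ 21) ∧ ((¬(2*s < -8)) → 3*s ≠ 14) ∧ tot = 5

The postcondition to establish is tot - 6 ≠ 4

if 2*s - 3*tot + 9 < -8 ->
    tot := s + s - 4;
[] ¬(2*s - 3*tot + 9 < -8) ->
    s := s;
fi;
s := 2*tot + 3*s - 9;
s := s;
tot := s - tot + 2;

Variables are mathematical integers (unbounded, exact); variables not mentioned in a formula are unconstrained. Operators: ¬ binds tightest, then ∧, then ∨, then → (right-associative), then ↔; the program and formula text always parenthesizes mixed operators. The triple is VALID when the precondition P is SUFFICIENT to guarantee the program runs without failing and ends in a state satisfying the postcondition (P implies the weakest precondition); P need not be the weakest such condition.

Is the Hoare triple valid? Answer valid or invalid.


Working backward. After the program, the postcondition tot - 6 ≠ 4 must hold; in canonical form it is tot ≠ 10.
Before tot := s - tot + 2: s ≠ tot + 8
Before s := s: s ≠ tot + 8
Before s := 2*tot + 3*s - 9: 3*s + tot ≠ 17
Then branch requires 5*s ≠ 21; else branch requires 3*s + tot ≠ 17.
Before the if: (2*s < 3*tot - 17 → 5*s ≠ 21) ∧ ((¬(2*s < 3*tot - 17)) → 3*s + tot ≠ 17)
The weakest precondition is (2*s < 3*tot - 17 → 5*s ≠ 21) ∧ ((¬(2*s < 3*tot - 17)) → 3*s + tot ≠ 17).
Check whether (2*s < -8 → 5*s ≠ 21) ∧ ((¬(2*s < -8)) → 3*s ≠ 14) ∧ tot = 5 implies it.
Countermodel: at the initial state s = 4, tot = 5, the precondition holds but the weakest precondition fails.
Answer: invalid


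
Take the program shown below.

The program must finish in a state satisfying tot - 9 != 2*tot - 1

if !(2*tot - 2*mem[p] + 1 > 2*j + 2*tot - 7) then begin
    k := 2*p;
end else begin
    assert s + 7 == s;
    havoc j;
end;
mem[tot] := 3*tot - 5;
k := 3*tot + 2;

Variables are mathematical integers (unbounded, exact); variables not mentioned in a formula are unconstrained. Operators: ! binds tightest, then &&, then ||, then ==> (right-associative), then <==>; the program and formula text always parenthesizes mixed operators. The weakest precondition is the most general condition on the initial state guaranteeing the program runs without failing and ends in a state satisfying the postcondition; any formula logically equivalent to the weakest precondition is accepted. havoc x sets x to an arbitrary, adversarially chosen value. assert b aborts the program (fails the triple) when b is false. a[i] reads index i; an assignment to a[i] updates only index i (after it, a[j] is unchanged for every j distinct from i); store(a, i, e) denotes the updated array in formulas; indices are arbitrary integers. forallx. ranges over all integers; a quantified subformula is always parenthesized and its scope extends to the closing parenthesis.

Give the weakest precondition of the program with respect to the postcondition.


Working backward. After the program, the postcondition tot - 9 != 2*tot - 1 must hold; in canonical form it is tot != -8.
Before k := 3*tot + 2: tot != -8
Before mem[tot] := 3*tot - 5: tot != -8
Then branch requires tot != -8; else branch requires false.
Before the if: ((!(2*mem[p] + 2*j < 8)) ==> tot != -8) && (!(2*mem[p] + 2*j < 8))
Answer: WP = ((!(2*mem[p] + 2*j < 8)) ==> tot != -8) && (!(2*mem[p] + 2*j < 8))


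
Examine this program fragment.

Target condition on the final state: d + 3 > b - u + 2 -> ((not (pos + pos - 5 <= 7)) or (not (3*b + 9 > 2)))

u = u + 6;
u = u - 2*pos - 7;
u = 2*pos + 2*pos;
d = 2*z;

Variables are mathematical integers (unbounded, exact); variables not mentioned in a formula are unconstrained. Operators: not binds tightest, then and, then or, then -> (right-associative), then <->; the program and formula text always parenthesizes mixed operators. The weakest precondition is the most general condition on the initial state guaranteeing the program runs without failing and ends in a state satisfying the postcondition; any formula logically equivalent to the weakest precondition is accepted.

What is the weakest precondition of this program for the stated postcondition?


Working backward. After the program, the postcondition d + 3 > b - u + 2 -> ((not (pos + pos - 5 <= 7)) or (not (3*b + 9 > 2))) must hold; in canonical form it is d + u > b - 1 -> ((not (2*pos <= 12)) or (not (3*b > -7))).
Before d := 2*z: u + 2*z > b - 1 -> ((not (2*pos <= 12)) or (not (3*b > -7)))
Before u := 2*pos + 2*pos: 4*pos + 2*z > b - 1 -> ((not (2*pos <= 12)) or (not (3*b > -7)))
Before u := u - 2*pos - 7: 4*pos + 2*z > b - 1 -> ((not (2*pos <= 12)) or (not (3*b > -7)))
Before u := u + 6: 4*pos + 2*z > b - 1 -> ((not (2*pos <= 12)) or (not (3*b > -7)))
Answer: WP = 4*pos + 2*z > b - 1 -> ((not (2*pos <= 12)) or (not (3*b > -7)))


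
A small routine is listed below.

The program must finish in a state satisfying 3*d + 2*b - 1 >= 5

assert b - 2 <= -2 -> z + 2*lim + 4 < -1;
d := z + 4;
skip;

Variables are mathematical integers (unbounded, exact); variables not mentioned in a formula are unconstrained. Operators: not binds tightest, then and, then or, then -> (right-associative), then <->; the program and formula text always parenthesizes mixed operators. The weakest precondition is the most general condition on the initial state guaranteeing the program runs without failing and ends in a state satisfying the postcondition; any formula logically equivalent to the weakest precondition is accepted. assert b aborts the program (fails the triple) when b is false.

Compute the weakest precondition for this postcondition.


Working backward. After the program, the postcondition 3*d + 2*b - 1 >= 5 must hold; in canonical form it is 2*b + 3*d >= 6.
Before skip: 2*b + 3*d >= 6
Before d := z + 4: 2*b + 3*z >= -6
Before assert b - 2 <= -2 -> z + 2*lim + 4 < -1: (b <= 0 -> 2*lim + z < -5) and 2*b + 3*z >= -6
Answer: WP = (b <= 0 -> 2*lim + z < -5) and 2*b + 3*z >= -6


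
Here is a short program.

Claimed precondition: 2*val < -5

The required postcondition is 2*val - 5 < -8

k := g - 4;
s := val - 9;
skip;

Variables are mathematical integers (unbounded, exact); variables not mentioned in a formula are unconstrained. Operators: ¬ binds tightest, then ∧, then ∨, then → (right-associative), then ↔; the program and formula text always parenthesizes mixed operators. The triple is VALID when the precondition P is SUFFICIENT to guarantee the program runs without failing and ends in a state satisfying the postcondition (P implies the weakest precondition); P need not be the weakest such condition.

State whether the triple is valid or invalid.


Working backward. After the program, the postcondition 2*val - 5 < -8 must hold; in canonical form it is 2*val < -3.
Before skip: 2*val < -3
Before s := val - 9: 2*val < -3
Before k := g - 4: 2*val < -3
The weakest precondition is 2*val < -3.
Check whether 2*val < -5 implies it.
Every state satisfying the precondition satisfies the weakest precondition: the implication holds.
Answer: valid


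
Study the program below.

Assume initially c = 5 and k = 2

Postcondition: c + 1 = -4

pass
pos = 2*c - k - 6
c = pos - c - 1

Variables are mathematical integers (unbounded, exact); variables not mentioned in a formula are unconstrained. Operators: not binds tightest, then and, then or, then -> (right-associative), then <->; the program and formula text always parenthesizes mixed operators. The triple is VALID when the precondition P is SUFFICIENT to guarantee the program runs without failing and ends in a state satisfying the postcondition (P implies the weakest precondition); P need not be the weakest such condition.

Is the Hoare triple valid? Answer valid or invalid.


Working backward. After the program, the postcondition c + 1 = -4 must hold; in canonical form it is c = -5.
Before c := pos - c - 1: pos = c - 4
Before pos := 2*c - k - 6: c = k + 2
Before skip: c = k + 2
The weakest precondition is c = k + 2.
Check whether c = 5 and k = 2 implies it.
Countermodel: at the initial state c = 5, k = 2, the precondition holds but the weakest precondition fails.
Answer: invalid


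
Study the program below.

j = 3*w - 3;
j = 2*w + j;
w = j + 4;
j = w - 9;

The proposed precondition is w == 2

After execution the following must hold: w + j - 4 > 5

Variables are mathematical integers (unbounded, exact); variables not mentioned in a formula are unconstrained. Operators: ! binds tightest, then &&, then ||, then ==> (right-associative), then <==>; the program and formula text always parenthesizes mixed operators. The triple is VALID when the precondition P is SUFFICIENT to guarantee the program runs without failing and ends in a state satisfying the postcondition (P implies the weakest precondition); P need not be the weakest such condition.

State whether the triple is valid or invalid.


Working backward. After the program, the postcondition w + j - 4 > 5 must hold; in canonical form it is j + w > 9.
Before j := w - 9: 2*w > 18
Before w := j + 4: 2*j > 10
Before j := 2*w + j: 2*j + 4*w > 10
Before j := 3*w - 3: 10*w > 16
The weakest precondition is 10*w > 16.
Check whether w == 2 implies it.
Every state satisfying the precondition satisfies the weakest precondition: the implication holds.
Answer: valid


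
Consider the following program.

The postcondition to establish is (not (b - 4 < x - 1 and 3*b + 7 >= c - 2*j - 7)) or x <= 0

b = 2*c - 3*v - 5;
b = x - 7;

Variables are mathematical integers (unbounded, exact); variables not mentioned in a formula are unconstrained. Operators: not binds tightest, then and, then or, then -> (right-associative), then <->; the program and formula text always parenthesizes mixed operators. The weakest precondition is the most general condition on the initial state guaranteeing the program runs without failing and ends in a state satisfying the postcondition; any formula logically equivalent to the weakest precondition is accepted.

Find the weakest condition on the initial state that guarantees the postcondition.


Working backward. After the program, the postcondition (not (b - 4 < x - 1 and 3*b + 7 >= c - 2*j - 7)) or x <= 0 must hold; in canonical form it is (not (b < x + 3 and 3*b + 2*j >= c - 14)) or x <= 0.
Before b := x - 7: (not (2*j + 3*x >= c + 7)) or x <= 0
Before b := 2*c - 3*v - 5: (not (2*j + 3*x >= c + 7)) or x <= 0
Answer: WP = (not (2*j + 3*x >= c + 7)) or x <= 0


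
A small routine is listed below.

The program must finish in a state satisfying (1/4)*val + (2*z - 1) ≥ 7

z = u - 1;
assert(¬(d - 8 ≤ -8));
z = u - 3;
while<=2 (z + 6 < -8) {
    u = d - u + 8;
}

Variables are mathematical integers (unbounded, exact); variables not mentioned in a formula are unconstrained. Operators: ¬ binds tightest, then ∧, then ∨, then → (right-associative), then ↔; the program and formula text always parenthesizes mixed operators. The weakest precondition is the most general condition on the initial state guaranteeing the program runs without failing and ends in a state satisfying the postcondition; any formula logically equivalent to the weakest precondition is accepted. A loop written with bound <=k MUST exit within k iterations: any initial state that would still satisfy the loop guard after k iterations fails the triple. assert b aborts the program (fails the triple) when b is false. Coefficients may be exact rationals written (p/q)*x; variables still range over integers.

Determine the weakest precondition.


Working backward. After the program, the postcondition (1/4)*val + (2*z - 1) ≥ 7 must hold; in canonical form it is (1/4)*val + 2*z ≥ 8.
Before the loop (bound <=2), unroll the exhaustion recursion (WP_0 = exit-now case; WP_j = one more guarded iteration, up to j = 2):
  WP_0: (¬(z < -14)) ∧ (1/4)*val + 2*z ≥ 8
  WP_1: (z < -14 → ((¬(z < -14)) ∧ (1/4)*val + 2*z ≥ 8)) ∧ ((¬(z < -14)) → (1/4)*val + 2*z ≥ 8)
  WP_2: (z < -14 → ((z < -14 → ((¬(z < -14)) ∧ (1/4)*val + 2*z ≥ 8)) ∧ ((¬(z < -14)) → (1/4)*val + 2*z ≥ 8))) ∧ ((¬(z < -14)) → (1/4)*val + 2*z ≥ 8)
So before the loop: (z < -14 → ((z < -14 → ((¬(z < -14)) ∧ (1/4)*val + 2*z ≥ 8)) ∧ ((¬(z < -14)) → (1/4)*val + 2*z ≥ 8))) ∧ ((¬(z < -14)) → (1/4)*val + 2*z ≥ 8)
Before z := u - 3: (u < -11 → ((u < -11 → ((¬(u < -11)) ∧ 2*u + (1/4)*val ≥ 14)) ∧ ((¬(u < -11)) → 2*u + (1/4)*val ≥ 14))) ∧ ((¬(u < -11)) → 2*u + (1/4)*val ≥ 14)
Before assert ¬(d - 8 ≤ -8): (¬(d ≤ 0)) ∧ (u < -11 → ((u < -11 → ((¬(u < -11)) ∧ 2*u + (1/4)*val ≥ 14)) ∧ ((¬(u < -11)) → 2*u + (1/4)*val ≥ 14))) ∧ ((¬(u < -11)) → 2*u + (1/4)*val ≥ 14)
Before z := u - 1: (¬(d ≤ 0)) ∧ (u < -11 → ((u < -11 → ((¬(u < -11)) ∧ 2*u + (1/4)*val ≥ 14)) ∧ ((¬(u < -11)) → 2*u + (1/4)*val ≥ 14))) ∧ ((¬(u < -11)) → 2*u + (1/4)*val ≥ 14)
Answer: WP = (¬(d ≤ 0)) ∧ (u < -11 → ((u < -11 → ((¬(u < -11)) ∧ 2*u + (1/4)*val ≥ 14)) ∧ ((¬(u < -11)) → 2*u + (1/4)*val ≥ 14))) ∧ ((¬(u < -11)) → 2*u + (1/4)*val ≥ 14)


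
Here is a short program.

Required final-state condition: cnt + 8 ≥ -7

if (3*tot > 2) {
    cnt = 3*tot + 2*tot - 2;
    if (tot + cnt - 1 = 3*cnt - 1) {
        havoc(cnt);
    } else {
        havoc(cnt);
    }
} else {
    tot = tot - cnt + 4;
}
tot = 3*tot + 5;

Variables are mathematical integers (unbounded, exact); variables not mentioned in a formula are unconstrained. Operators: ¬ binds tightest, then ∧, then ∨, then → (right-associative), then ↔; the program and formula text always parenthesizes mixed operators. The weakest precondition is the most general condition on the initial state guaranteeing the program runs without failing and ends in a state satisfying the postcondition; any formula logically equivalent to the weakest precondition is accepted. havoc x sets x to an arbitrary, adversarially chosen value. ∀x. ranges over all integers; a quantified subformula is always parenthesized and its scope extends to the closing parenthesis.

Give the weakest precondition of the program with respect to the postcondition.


Working backward. After the program, the postcondition cnt + 8 ≥ -7 must hold; in canonical form it is cnt ≥ -15.
Before tot := 3*tot + 5: cnt ≥ -15
Then branch requires (9*tot = 4 → (∀cnt_1. cnt_1 ≥ -15)) ∧ ((¬(9*tot = 4)) → (∀cnt_1. cnt_1 ≥ -15)); else branch requires cnt ≥ -15.
Before the if: (3*tot > 2 → ((9*tot = 4 → (∀cnt_1. cnt_1 ≥ -15)) ∧ ((¬(9*tot = 4)) → (∀cnt_1. cnt_1 ≥ -15)))) ∧ ((¬(3*tot > 2)) → cnt ≥ -15)
Answer: WP = (3*tot > 2 → ((9*tot = 4 → (∀cnt_1. cnt_1 ≥ -15)) ∧ ((¬(9*tot = 4)) → (∀cnt_1. cnt_1 ≥ -15)))) ∧ ((¬(3*tot > 2)) → cnt ≥ -15)


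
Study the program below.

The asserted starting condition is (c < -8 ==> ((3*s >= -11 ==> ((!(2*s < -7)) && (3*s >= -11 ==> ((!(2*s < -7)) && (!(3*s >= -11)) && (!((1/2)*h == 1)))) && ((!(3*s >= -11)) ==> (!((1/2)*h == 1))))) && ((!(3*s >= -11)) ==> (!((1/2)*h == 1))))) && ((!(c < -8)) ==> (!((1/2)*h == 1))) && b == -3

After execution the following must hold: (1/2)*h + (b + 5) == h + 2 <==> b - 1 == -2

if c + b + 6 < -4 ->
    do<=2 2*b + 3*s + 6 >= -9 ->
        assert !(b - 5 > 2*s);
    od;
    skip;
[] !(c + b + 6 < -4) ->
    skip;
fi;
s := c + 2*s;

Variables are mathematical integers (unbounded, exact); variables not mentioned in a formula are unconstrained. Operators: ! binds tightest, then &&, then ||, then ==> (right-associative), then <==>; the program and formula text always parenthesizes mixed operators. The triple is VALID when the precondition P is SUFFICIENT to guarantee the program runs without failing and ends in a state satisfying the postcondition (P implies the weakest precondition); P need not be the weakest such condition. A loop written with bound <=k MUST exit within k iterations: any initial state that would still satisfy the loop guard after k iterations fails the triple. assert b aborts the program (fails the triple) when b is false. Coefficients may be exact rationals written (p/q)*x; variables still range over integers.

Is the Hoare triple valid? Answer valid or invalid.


Working backward. After the program, the postcondition (1/2)*h + (b + 5) == h + 2 <==> b - 1 == -2 must hold; in canonical form it is b == (1/2)*h - 3 <==> b == -1.
Before s := c + 2*s: b == (1/2)*h - 3 <==> b == -1
Then branch requires (2*b + 3*s >= -15 ==> ((!(b > 2*s + 5)) && (2*b + 3*s >= -15 ==> ((!(b > 2*s + 5)) && (!(2*b + 3*s >= -15)) && (b == (1/2)*h - 3 <==> b == -1))) && ((!(2*b + 3*s >= -15)) ==> (b == (1/2)*h - 3 <==> b == -1)))) && ((!(2*b + 3*s >= -15)) ==> (b == (1/2)*h - 3 <==> b == -1)); else branch requires b == (1/2)*h - 3 <==> b == -1.
Before the if: (b + c < -10 ==> ((2*b + 3*s >= -15 ==> ((!(b > 2*s + 5)) && (2*b + 3*s >= -15 ==> ((!(b > 2*s + 5)) && (!(2*b + 3*s >= -15)) && (b == (1/2)*h - 3 <==> b == -1))) && ((!(2*b + 3*s >= -15)) ==> (b == (1/2)*h - 3 <==> b == -1)))) && ((!(2*b + 3*s >= -15)) ==> (b == (1/2)*h - 3 <==> b == -1)))) && ((!(b + c < -10)) ==> (b == (1/2)*h - 3 <==> b == -1))
The weakest precondition is (b + c < -10 ==> ((2*b + 3*s >= -15 ==> ((!(b > 2*s + 5)) && (2*b + 3*s >= -15 ==> ((!(b > 2*s + 5)) && (!(2*b + 3*s >= -15)) && (b == (1/2)*h - 3 <==> b == -1))) && ((!(2*b + 3*s >= -15)) ==> (b == (1/2)*h - 3 <==> b == -1)))) && ((!(2*b + 3*s >= -15)) ==> (b == (1/2)*h - 3 <==> b == -1)))) && ((!(b + c < -10)) ==> (b == (1/2)*h - 3 <==> b == -1)).
Check whether (c < -8 ==> ((3*s >= -11 ==> ((!(2*s < -7)) && (3*s >= -11 ==> ((!(2*s < -7)) && (!(3*s >= -11)) && (!((1/2)*h == 1)))) && ((!(3*s >= -11)) ==> (!((1/2)*h == 1))))) && ((!(3*s >= -11)) ==> (!((1/2)*h == 1))))) && ((!(c < -8)) ==> (!((1/2)*h == 1))) && b == -3 implies it.
Countermodel: at the initial state b = -3, c = 0, h = 0, s = -4, the precondition holds but the weakest precondition fails.
Answer: invalid


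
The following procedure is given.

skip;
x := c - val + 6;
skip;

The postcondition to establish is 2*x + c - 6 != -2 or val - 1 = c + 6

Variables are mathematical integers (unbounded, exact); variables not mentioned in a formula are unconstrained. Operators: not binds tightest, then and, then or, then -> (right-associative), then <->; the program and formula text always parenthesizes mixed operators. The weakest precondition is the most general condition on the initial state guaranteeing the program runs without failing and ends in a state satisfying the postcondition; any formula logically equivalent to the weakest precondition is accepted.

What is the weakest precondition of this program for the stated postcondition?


Working backward. After the program, the postcondition 2*x + c - 6 != -2 or val - 1 = c + 6 must hold; in canonical form it is c + 2*x != 4 or val = c + 7.
Before skip: c + 2*x != 4 or val = c + 7
Before x := c - val + 6: 3*c != 2*val - 8 or val = c + 7
Before skip: 3*c != 2*val - 8 or val = c + 7
Answer: WP = 3*c != 2*val - 8 or val = c + 7


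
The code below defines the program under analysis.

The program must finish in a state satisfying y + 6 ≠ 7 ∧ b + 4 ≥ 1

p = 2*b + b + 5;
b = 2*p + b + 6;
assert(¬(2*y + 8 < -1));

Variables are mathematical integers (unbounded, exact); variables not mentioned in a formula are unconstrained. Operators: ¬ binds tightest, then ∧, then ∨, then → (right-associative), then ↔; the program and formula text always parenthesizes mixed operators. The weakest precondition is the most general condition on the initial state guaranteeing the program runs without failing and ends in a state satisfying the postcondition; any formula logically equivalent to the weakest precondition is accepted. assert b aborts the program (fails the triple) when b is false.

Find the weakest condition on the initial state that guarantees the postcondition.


Working backward. After the program, the postcondition y + 6 ≠ 7 ∧ b + 4 ≥ 1 must hold; in canonical form it is y ≠ 1 ∧ b ≥ -3.
Before assert ¬(2*y + 8 < -1): (¬(2*y < -9)) ∧ y ≠ 1 ∧ b ≥ -3
Before b := 2*p + b + 6: (¬(2*y < -9)) ∧ y ≠ 1 ∧ b + 2*p ≥ -9
Before p := 2*b + b + 5: (¬(2*y < -9)) ∧ y ≠ 1 ∧ 7*b ≥ -19
Answer: WP = (¬(2*y < -9)) ∧ y ≠ 1 ∧ 7*b ≥ -19


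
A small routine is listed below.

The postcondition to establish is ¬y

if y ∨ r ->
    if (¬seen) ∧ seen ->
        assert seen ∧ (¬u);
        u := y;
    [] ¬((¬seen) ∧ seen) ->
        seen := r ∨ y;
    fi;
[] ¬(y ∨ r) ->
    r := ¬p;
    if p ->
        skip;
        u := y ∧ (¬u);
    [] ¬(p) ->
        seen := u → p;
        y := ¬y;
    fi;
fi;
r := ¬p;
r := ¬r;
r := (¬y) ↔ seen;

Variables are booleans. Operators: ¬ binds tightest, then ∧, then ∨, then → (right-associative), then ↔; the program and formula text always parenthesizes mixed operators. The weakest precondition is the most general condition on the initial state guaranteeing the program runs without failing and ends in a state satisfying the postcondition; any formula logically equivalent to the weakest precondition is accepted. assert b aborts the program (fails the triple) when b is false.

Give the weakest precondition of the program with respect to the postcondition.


Working backward. After the program, ¬y must hold.
Before r := (¬y) ↔ seen: ¬y
Before r := ¬r: ¬y
Before r := ¬p: ¬y
Then branch requires ¬y; else branch requires (p → (¬y)) ∧ ((¬p) → y).
Before the if: ((y ∨ r) → (¬y)) ∧ ((¬(y ∨ r)) → ((p → (¬y)) ∧ ((¬p) → y)))
Answer: WP = ((y ∨ r) → (¬y)) ∧ ((¬(y ∨ r)) → ((p → (¬y)) ∧ ((¬p) → y)))


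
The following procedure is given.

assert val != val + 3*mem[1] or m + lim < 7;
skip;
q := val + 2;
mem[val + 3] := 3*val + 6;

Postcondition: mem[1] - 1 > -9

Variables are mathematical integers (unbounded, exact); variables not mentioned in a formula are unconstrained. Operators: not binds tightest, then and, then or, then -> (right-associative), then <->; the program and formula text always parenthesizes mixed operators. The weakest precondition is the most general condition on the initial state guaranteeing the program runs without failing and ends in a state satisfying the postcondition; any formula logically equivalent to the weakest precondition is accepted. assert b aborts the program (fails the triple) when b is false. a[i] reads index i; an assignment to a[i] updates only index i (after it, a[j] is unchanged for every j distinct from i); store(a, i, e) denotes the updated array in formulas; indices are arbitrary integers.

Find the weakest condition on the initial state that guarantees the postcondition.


Working backward. After the program, the postcondition mem[1] - 1 > -9 must hold; in canonical form it is mem[1] > -8.
Before mem[val + 3] := 3*val + 6: store(mem, val + 3, 3*val + 6)[1] > -8
Before q := val + 2: store(mem, val + 3, 3*val + 6)[1] > -8
Before skip: store(mem, val + 3, 3*val + 6)[1] > -8
Before assert val != val + 3*mem[1] or m + lim < 7: (3*mem[1] != 0 or lim + m < 7) and store(mem, val + 3, 3*val + 6)[1] > -8
Answer: WP = (3*mem[1] != 0 or lim + m < 7) and store(mem, val + 3, 3*val + 6)[1] > -8


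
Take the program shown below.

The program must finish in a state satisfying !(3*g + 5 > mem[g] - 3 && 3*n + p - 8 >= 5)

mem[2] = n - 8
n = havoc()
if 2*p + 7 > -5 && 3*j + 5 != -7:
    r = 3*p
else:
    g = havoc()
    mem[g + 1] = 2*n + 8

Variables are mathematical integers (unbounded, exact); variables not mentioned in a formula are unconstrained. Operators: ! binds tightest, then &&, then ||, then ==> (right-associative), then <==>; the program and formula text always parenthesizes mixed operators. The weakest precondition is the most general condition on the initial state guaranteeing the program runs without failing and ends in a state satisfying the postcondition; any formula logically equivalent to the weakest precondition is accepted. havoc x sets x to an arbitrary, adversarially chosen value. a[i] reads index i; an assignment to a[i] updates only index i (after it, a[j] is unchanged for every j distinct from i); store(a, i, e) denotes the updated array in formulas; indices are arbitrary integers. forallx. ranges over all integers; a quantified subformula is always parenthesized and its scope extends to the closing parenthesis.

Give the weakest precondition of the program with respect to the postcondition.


Working backward. After the program, the postcondition !(3*g + 5 > mem[g] - 3 && 3*n + p - 8 >= 5) must hold; in canonical form it is !(3*g > mem[g] - 8 && 3*n + p >= 13).
Then branch requires !(3*g > mem[g] - 8 && 3*n + p >= 13); else branch requires forall g_1. (!(3*g_1 > store(mem, g_1 + 1, 2*n + 8)[g_1] - 8 && 3*n + p >= 13)).
Before the if: ((2*p > -12 && 3*j != -12) ==> (!(3*g > mem[g] - 8 && 3*n + p >= 13))) && ((!(2*p > -12 && 3*j != -12)) ==> (forall g_1. (!(3*g_1 > store(mem, g_1 + 1, 2*n + 8)[g_1] - 8 && 3*n + p >= 13))))
Before havoc n: forall n_1. (((2*p > -12 && 3*j != -12) ==> (!(3*g > mem[g] - 8 && 3*n_1 + p >= 13))) && ((!(2*p > -12 && 3*j != -12)) ==> (forall g_1. (!(3*g_1 > store(mem, g_1 + 1, 2*n_1 + 8)[g_1] - 8 && 3*n_1 + p >= 13)))))
Before mem[2] := n - 8: forall n_1. (((2*p > -12 && 3*j != -12) ==> (!(3*g > store(mem, 2, n - 8)[g] - 8 && 3*n_1 + p >= 13))) && ((!(2*p > -12 && 3*j != -12)) ==> (forall g_1. (!(3*g_1 > store(store(mem, 2, n - 8), g_1 + 1, 2*n_1 + 8)[g_1] - 8 && 3*n_1 + p >= 13)))))
Answer: WP = forall n_1. (((2*p > -12 && 3*j != -12) ==> (!(3*g > store(mem, 2, n - 8)[g] - 8 && 3*n_1 + p >= 13))) && ((!(2*p > -12 && 3*j != -12)) ==> (forall g_1. (!(3*g_1 > store(store(mem, 2, n - 8), g_1 + 1, 2*n_1 + 8)[g_1] - 8 && 3*n_1 + p >= 13)))))


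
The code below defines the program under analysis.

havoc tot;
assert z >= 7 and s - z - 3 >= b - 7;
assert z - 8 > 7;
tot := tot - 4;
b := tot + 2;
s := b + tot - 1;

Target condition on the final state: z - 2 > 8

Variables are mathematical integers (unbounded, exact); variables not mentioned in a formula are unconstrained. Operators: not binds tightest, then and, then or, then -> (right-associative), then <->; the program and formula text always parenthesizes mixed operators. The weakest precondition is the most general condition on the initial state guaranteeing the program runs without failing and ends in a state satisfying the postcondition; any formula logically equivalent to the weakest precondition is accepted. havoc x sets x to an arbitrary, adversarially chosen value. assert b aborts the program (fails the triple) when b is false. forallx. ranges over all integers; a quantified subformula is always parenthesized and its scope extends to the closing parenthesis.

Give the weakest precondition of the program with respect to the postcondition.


Working backward. After the program, the postcondition z - 2 > 8 must hold; in canonical form it is z > 10.
Before s := b + tot - 1: z > 10
Before b := tot + 2: z > 10
Before tot := tot - 4: z > 10
Before assert z - 8 > 7: z > 15 and z > 10
Before assert z >= 7 and s - z - 3 >= b - 7: z >= 7 and s >= b + z - 4 and z > 15 and z > 10
Before havoc tot: z >= 7 and s >= b + z - 4 and z > 15 and z > 10
Answer: WP = z >= 7 and s >= b + z - 4 and z > 15 and z > 10


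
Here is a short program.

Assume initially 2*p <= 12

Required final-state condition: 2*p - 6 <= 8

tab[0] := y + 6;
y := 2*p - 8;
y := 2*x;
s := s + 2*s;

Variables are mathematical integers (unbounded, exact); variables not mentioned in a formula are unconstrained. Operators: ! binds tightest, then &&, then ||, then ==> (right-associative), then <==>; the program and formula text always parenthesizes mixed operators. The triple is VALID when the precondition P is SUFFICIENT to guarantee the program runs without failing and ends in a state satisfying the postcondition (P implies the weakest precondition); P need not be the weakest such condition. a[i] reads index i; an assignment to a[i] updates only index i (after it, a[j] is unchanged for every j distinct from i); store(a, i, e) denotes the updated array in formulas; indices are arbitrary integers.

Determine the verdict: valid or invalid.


Working backward. After the program, the postcondition 2*p - 6 <= 8 must hold; in canonical form it is 2*p <= 14.
Before s := s + 2*s: 2*p <= 14
Before y := 2*x: 2*p <= 14
Before y := 2*p - 8: 2*p <= 14
Before tab[0] := y + 6: 2*p <= 14
The weakest precondition is 2*p <= 14.
Check whether 2*p <= 12 implies it.
Every state satisfying the precondition satisfies the weakest precondition: the implication holds.
Answer: valid


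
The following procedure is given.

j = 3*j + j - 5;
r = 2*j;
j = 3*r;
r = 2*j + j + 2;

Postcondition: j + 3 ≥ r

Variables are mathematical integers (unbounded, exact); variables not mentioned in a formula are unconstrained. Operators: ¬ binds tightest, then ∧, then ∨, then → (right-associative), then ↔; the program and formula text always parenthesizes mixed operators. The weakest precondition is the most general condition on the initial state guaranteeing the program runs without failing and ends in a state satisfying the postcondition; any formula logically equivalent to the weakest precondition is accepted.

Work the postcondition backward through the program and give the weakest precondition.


Working backward. After the program, the postcondition j + 3 ≥ r must hold; in canonical form it is j ≥ r - 3.
Before r := 2*j + j + 2: 2*j ≤ 1
Before j := 3*r: 6*r ≤ 1
Before r := 2*j: 12*j ≤ 1
Before j := 3*j + j - 5: 48*j ≤ 61
Answer: WP = 48*j ≤ 61


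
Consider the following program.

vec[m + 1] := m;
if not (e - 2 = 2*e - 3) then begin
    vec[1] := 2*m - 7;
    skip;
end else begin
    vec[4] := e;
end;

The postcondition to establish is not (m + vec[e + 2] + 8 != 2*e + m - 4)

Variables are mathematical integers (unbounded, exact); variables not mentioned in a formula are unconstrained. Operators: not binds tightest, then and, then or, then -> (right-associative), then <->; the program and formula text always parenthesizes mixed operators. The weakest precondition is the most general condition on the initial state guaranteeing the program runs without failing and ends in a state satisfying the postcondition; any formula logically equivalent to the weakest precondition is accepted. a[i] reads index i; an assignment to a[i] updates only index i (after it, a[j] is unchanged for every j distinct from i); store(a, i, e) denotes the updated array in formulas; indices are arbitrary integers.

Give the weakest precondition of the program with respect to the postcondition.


Working backward. After the program, the postcondition not (m + vec[e + 2] + 8 != 2*e + m - 4) must hold; in canonical form it is not (vec[e + 2] != 2*e - 12).
Then branch requires not (store(vec, 1, 2*m - 7)[e + 2] != 2*e - 12); else branch requires not (store(vec, 4, e)[e + 2] != 2*e - 12).
Before the if: ((not (e = 1)) -> (not (store(vec, 1, 2*m - 7)[e + 2] != 2*e - 12))) and (e = 1 -> (not (store(vec, 4, e)[e + 2] != 2*e - 12)))
Before vec[m + 1] := m: ((not (e = 1)) -> (not (store(store(vec, m + 1, m), 1, 2*m - 7)[e + 2] != 2*e - 12))) and (e = 1 -> (not (store(store(vec, m + 1, m), 4, e)[e + 2] != 2*e - 12)))
Answer: WP = ((not (e = 1)) -> (not (store(store(vec, m + 1, m), 1, 2*m - 7)[e + 2] != 2*e - 12))) and (e = 1 -> (not (store(store(vec, m + 1, m), 4, e)[e + 2] != 2*e - 12)))


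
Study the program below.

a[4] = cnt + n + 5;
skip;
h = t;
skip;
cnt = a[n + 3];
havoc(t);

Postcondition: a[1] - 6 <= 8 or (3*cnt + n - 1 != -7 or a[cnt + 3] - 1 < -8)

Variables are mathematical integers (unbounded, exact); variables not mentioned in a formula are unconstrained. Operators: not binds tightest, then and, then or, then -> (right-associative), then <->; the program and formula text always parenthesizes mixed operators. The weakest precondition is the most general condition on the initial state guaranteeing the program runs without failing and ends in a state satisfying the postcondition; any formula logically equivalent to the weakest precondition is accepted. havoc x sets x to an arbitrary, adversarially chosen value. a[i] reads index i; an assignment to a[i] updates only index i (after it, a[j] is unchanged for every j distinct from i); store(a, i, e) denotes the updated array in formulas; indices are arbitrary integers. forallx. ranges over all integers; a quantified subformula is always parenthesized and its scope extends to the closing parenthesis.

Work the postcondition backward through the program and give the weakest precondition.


Working backward. After the program, the postcondition a[1] - 6 <= 8 or (3*cnt + n - 1 != -7 or a[cnt + 3] - 1 < -8) must hold; in canonical form it is a[1] <= 14 or 3*cnt + n != -6 or a[cnt + 3] < -7.
Before havoc t: a[1] <= 14 or 3*cnt + n != -6 or a[cnt + 3] < -7
Before cnt := a[n + 3]: a[1] <= 14 or 3*a[n + 3] + n != -6 or a[a[n + 3] + 3] < -7
Before skip: a[1] <= 14 or 3*a[n + 3] + n != -6 or a[a[n + 3] + 3] < -7
Before h := t: a[1] <= 14 or 3*a[n + 3] + n != -6 or a[a[n + 3] + 3] < -7
Before skip: a[1] <= 14 or 3*a[n + 3] + n != -6 or a[a[n + 3] + 3] < -7
Before a[4] := cnt + n + 5: a[1] <= 14 or 3*store(a, 4, cnt + n + 5)[n + 3] + n != -6 or store(a, 4, cnt + n + 5)[store(a, 4, cnt + n + 5)[n + 3] + 3] < -7
Answer: WP = a[1] <= 14 or 3*store(a, 4, cnt + n + 5)[n + 3] + n != -6 or store(a, 4, cnt + n + 5)[store(a, 4, cnt + n + 5)[n + 3] + 3] < -7


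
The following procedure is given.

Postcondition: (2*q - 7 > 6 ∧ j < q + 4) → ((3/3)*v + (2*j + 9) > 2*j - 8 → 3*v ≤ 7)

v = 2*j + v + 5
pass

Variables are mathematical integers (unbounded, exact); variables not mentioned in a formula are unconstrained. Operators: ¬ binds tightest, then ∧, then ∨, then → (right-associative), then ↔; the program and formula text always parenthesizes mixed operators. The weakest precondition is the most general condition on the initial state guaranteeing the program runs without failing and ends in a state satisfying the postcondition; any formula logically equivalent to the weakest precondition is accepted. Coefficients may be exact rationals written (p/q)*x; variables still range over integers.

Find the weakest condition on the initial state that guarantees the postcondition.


Working backward. After the program, the postcondition (2*q - 7 > 6 ∧ j < q + 4) → ((3/3)*v + (2*j + 9) > 2*j - 8 → 3*v ≤ 7) must hold; in canonical form it is (2*q > 13 ∧ j < q + 4) → (v > -17 → 3*v ≤ 7).
Before skip: (2*q > 13 ∧ j < q + 4) → (v > -17 → 3*v ≤ 7)
Before v := 2*j + v + 5: (2*q > 13 ∧ j < q + 4) → (2*j + v > -22 → 6*j + 3*v ≤ -8)
Answer: WP = (2*q > 13 ∧ j < q + 4) → (2*j + v > -22 → 6*j + 3*v ≤ -8)


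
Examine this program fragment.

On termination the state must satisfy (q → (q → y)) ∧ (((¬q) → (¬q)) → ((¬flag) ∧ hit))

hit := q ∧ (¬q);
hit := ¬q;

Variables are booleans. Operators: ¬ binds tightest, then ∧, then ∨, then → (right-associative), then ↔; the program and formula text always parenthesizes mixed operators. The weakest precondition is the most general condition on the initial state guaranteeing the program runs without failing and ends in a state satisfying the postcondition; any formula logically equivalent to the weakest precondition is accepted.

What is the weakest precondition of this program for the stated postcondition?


Working backward. After the program, the postcondition (q → (q → y)) ∧ (((¬q) → (¬q)) → ((¬flag) ∧ hit)) must hold; in canonical form it is (q → (q → y)) ∧ (¬flag) ∧ hit.
Before hit := ¬q: (q → (q → y)) ∧ (¬flag) ∧ (¬q)
Before hit := q ∧ (¬q): (q → (q → y)) ∧ (¬flag) ∧ (¬q)
Answer: WP = (q → (q → y)) ∧ (¬flag) ∧ (¬q)


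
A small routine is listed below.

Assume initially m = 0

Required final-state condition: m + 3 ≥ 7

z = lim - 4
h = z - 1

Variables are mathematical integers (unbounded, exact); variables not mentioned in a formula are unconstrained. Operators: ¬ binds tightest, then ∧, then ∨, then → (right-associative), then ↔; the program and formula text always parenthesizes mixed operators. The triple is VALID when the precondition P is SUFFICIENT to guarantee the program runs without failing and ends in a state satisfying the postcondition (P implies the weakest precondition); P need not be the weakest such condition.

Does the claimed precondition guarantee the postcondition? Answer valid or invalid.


Working backward. After the program, the postcondition m + 3 ≥ 7 must hold; in canonical form it is m ≥ 4.
Before h := z - 1: m ≥ 4
Before z := lim - 4: m ≥ 4
The weakest precondition is m ≥ 4.
Check whether m = 0 implies it.
Countermodel: at the initial state m = 0, the precondition holds but the weakest precondition fails.
Answer: invalid


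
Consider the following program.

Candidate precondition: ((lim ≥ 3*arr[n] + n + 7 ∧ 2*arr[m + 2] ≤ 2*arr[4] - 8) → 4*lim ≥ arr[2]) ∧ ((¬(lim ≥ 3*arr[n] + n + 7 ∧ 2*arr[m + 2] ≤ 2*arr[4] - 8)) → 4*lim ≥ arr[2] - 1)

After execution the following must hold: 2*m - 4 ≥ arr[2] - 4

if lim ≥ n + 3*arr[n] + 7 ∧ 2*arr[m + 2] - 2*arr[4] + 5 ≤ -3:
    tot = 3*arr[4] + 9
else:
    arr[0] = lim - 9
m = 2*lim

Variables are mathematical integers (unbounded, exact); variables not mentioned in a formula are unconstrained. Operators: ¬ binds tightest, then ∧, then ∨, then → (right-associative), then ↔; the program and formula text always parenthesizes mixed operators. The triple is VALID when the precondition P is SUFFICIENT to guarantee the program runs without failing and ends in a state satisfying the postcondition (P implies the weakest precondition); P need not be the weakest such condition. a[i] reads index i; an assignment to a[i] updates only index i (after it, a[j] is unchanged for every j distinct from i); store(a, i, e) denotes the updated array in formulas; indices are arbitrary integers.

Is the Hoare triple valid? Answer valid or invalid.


Working backward. After the program, the postcondition 2*m - 4 ≥ arr[2] - 4 must hold; in canonical form it is 2*m ≥ arr[2].
Before m := 2*lim: 4*lim ≥ arr[2]
Then branch requires 4*lim ≥ arr[2]; else branch requires 4*lim ≥ arr[2].
Before the if: ((lim ≥ 3*arr[n] + n + 7 ∧ 2*arr[m + 2] ≤ 2*arr[4] - 8) → 4*lim ≥ arr[2]) ∧ ((¬(lim ≥ 3*arr[n] + n + 7 ∧ 2*arr[m + 2] ≤ 2*arr[4] - 8)) → 4*lim ≥ arr[2])
The weakest precondition is ((lim ≥ 3*arr[n] + n + 7 ∧ 2*arr[m + 2] ≤ 2*arr[4] - 8) → 4*lim ≥ arr[2]) ∧ ((¬(lim ≥ 3*arr[n] + n + 7 ∧ 2*arr[m + 2] ≤ 2*arr[4] - 8)) → 4*lim ≥ arr[2]).
Check whether ((lim ≥ 3*arr[n] + n + 7 ∧ 2*arr[m + 2] ≤ 2*arr[4] - 8) → 4*lim ≥ arr[2]) ∧ ((¬(lim ≥ 3*arr[n] + n + 7 ∧ 2*arr[m + 2] ≤ 2*arr[4] - 8)) → 4*lim ≥ arr[2] - 1) implies it.
Countermodel: at the initial state arr = {[0] = 0, [2] = 1, [4] = 0, [15215] = 0, elsewhere 0}, lim = 0, m = -2, n = 15215, the precondition holds but the weakest precondition fails.
Answer: invalid


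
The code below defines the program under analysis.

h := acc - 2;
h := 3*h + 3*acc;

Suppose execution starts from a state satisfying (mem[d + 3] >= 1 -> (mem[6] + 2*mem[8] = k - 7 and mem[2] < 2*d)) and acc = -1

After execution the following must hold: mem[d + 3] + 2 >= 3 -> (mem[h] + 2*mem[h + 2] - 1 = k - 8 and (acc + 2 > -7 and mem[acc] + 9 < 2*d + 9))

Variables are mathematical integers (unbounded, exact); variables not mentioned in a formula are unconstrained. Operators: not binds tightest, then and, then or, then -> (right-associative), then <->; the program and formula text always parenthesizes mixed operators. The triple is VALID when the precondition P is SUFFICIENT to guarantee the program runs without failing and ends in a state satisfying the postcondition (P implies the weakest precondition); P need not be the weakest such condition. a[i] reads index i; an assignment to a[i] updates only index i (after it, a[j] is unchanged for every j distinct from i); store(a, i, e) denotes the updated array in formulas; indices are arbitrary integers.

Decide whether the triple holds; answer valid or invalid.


Working backward. After the program, the postcondition mem[d + 3] + 2 >= 3 -> (mem[h] + 2*mem[h + 2] - 1 = k - 8 and (acc + 2 > -7 and mem[acc] + 9 < 2*d + 9)) must hold; in canonical form it is mem[d + 3] >= 1 -> (2*mem[h + 2] + mem[h] = k - 7 and acc > -9 and mem[acc] < 2*d).
Before h := 3*h + 3*acc: mem[d + 3] >= 1 -> (2*mem[3*acc + 3*h + 2] + mem[3*acc + 3*h] = k - 7 and acc > -9 and mem[acc] < 2*d)
Before h := acc - 2: mem[d + 3] >= 1 -> (2*mem[6*acc - 4] + mem[6*acc - 6] = k - 7 and acc > -9 and mem[acc] < 2*d)
The weakest precondition is mem[d + 3] >= 1 -> (2*mem[6*acc - 4] + mem[6*acc - 6] = k - 7 and acc > -9 and mem[acc] < 2*d).
Check whether (mem[d + 3] >= 1 -> (mem[6] + 2*mem[8] = k - 7 and mem[2] < 2*d)) and acc = -1 implies it.
Countermodel: at the initial state acc = -1, d = 11794, k = 6524, mem = {[-12] = 6516, [-10] = 0, [-1] = 30152, [2] = 23587, [6] = -53787, [8] = 30152, [11797] = 1, elsewhere 30152}, the precondition holds but the weakest precondition fails.
Answer: invalid
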